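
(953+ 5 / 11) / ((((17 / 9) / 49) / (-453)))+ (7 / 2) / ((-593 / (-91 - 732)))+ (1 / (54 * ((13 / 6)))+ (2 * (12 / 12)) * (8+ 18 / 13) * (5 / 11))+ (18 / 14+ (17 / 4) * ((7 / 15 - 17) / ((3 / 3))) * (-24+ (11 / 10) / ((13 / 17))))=-50871676131484973 / 4540986450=-11202780.87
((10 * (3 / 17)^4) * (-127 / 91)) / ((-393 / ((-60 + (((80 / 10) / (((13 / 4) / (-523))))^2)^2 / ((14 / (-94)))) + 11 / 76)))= -282622469620509967516875 / 444953367520298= -635173234.43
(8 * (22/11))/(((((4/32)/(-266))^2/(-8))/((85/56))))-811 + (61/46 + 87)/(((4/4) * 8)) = -323766812145/368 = -879801119.96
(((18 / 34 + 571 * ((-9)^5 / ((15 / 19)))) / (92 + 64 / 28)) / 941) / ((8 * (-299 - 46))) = 1411742381 / 8094482000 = 0.17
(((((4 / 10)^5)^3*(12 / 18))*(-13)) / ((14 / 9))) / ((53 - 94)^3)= 1277952 / 14723114013671875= 0.00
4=4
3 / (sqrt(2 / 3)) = 3 *sqrt(6) / 2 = 3.67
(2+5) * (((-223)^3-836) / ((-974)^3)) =77632821 / 924010424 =0.08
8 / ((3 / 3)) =8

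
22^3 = 10648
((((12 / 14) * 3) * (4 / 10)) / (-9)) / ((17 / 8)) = -32 / 595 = -0.05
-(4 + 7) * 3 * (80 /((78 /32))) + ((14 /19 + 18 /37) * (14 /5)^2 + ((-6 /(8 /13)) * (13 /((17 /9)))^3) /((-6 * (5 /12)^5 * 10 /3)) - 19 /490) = 796219894180652883 /68752982593750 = 11580.88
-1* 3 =-3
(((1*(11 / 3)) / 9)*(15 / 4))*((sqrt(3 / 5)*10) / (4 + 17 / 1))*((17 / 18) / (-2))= -935*sqrt(15) / 13608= -0.27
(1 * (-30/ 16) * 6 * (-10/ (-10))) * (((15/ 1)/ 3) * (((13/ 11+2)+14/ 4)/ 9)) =-3675/ 88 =-41.76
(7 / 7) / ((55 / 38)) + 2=148 / 55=2.69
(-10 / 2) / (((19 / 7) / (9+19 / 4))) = -1925 / 76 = -25.33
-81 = -81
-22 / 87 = -0.25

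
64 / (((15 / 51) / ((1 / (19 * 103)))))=1088 / 9785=0.11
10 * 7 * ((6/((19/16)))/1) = 353.68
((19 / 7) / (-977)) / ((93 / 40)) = -760 / 636027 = -0.00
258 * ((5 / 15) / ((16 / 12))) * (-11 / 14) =-1419 / 28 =-50.68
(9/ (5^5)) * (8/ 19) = 72/ 59375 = 0.00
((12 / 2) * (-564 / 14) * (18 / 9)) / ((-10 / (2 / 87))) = 1.11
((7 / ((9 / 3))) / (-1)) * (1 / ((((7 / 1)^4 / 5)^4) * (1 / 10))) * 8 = -50000 / 14242684529829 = -0.00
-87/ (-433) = 87/ 433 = 0.20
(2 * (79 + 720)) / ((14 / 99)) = 11300.14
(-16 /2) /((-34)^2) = -2 /289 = -0.01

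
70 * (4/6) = 140/3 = 46.67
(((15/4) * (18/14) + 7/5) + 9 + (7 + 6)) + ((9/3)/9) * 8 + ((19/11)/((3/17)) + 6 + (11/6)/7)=30979/660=46.94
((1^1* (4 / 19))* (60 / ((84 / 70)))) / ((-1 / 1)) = -200 / 19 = -10.53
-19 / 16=-1.19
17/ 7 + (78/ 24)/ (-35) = 327/ 140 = 2.34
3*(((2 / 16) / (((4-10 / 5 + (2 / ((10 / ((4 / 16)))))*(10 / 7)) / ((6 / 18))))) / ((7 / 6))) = 3 / 58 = 0.05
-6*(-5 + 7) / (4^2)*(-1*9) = 27 / 4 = 6.75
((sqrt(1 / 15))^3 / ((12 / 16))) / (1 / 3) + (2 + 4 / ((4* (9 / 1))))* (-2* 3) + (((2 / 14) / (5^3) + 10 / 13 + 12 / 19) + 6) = -3413509 / 648375 + 4* sqrt(15) / 225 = -5.20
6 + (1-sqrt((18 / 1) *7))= 7-3 *sqrt(14)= -4.22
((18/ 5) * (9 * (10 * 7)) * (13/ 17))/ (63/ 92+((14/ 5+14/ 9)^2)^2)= 1589008590000/ 330360836137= 4.81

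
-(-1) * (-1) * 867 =-867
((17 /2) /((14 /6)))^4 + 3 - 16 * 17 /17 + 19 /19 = 6304209 /38416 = 164.10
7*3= 21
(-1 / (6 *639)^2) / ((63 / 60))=-5 / 77172669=-0.00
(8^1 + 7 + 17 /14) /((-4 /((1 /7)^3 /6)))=-227 /115248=-0.00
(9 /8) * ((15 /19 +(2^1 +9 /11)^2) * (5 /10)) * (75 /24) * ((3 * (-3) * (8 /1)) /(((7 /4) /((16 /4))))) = -40649850 /16093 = -2525.93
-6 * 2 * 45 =-540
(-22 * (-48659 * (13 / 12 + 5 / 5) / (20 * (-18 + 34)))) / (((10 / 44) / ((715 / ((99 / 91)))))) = 34825976185 / 1728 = 20153921.40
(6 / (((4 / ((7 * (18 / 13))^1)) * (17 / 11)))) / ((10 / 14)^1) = 14553 / 1105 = 13.17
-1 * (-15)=15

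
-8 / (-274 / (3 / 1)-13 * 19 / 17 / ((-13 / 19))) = 408 / 3575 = 0.11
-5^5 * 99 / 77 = -28125 / 7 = -4017.86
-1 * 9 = -9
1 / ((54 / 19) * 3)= 19 / 162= 0.12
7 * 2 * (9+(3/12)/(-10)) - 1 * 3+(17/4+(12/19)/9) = 72373/570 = 126.97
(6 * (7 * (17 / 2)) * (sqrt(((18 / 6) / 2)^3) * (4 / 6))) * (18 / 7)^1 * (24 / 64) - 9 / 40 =-9 / 40 + 1377 * sqrt(6) / 8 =421.39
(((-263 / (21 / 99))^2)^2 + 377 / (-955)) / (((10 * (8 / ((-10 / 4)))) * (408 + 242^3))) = -2709269010288225089 / 519965003962880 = -5210.48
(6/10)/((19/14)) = 42/95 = 0.44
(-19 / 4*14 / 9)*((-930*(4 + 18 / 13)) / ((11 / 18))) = 8658300 / 143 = 60547.55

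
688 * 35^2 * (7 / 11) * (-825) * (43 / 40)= -475655250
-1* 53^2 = -2809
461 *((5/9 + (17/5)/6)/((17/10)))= 46561/153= 304.32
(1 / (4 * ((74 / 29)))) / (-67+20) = -29 / 13912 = -0.00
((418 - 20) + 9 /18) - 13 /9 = 7147 /18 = 397.06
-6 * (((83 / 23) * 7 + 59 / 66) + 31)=-86761 / 253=-342.93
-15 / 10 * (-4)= 6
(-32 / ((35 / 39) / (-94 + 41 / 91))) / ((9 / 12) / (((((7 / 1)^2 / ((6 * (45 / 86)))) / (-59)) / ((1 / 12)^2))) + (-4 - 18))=-2249066496 / 14846555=-151.49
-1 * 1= -1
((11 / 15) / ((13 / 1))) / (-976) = -11 / 190320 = -0.00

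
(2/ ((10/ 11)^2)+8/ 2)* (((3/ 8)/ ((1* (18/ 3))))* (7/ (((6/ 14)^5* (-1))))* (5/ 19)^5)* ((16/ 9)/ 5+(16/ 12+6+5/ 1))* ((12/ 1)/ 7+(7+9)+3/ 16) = -51471221109875/ 924198999552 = -55.69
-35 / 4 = -8.75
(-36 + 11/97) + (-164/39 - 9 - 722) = -2917040/3783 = -771.09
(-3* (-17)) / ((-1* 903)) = -17 / 301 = -0.06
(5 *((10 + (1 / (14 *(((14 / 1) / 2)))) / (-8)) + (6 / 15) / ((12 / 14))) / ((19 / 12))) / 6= 5.51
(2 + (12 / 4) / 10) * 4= 46 / 5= 9.20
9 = 9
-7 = -7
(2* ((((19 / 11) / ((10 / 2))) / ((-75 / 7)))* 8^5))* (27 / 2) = -39223296 / 1375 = -28526.03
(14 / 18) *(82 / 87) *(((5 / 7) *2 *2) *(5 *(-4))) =-32800 / 783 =-41.89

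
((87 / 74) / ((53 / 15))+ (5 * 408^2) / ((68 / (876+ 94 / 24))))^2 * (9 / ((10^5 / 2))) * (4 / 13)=642338021291814712881 / 99983546000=6424437289.83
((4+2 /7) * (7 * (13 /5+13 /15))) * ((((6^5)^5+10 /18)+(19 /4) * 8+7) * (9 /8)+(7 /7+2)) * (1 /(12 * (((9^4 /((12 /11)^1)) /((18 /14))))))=3326343699501775066634 /56133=59258256275306416.31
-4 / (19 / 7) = -28 / 19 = -1.47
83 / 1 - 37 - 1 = 45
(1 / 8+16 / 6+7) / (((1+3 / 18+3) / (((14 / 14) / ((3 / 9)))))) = 141 / 20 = 7.05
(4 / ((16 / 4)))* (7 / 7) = 1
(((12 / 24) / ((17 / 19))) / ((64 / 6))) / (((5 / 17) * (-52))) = -57 / 16640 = -0.00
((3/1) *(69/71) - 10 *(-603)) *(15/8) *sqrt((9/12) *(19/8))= 6425055 *sqrt(114)/4544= 15097.01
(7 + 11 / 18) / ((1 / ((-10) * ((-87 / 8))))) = 19865 / 24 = 827.71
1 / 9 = 0.11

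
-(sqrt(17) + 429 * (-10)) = 4290 - sqrt(17) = 4285.88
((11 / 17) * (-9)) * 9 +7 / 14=-1765 / 34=-51.91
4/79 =0.05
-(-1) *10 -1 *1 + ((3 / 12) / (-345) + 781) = 1090199 / 1380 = 790.00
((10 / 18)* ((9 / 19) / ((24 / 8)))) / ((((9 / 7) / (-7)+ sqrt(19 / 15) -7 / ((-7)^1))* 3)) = 0.02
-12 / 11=-1.09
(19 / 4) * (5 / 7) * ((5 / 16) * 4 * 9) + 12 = 5619 / 112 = 50.17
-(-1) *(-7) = -7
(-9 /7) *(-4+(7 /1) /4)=2.89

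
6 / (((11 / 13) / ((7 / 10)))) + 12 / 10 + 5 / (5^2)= 70 / 11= 6.36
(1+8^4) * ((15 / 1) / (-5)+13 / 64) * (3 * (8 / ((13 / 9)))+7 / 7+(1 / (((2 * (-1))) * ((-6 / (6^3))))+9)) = -511238.63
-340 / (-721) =340 / 721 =0.47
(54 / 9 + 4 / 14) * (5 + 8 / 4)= 44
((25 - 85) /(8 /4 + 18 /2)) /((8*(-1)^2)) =-15 /22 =-0.68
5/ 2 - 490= -975/ 2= -487.50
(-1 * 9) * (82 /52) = -369 /26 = -14.19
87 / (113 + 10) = 29 / 41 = 0.71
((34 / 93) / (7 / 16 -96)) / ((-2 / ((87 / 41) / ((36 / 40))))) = 78880 / 17490231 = 0.00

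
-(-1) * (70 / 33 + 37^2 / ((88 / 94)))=193309 / 132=1464.46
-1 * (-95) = 95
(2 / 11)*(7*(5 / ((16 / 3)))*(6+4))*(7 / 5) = 16.70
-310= -310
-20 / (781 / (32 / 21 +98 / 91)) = -200 / 3003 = -0.07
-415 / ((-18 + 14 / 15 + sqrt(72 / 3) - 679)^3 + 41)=6871091785903125*sqrt(6) / 647676193000214760741158 + 797228187987808125 / 647676193000214760741158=0.00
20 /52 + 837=10886 /13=837.38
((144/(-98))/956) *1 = -18/11711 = -0.00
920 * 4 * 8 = 29440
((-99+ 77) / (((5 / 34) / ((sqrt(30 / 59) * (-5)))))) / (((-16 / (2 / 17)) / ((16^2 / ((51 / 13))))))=-18304 * sqrt(1770) / 3009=-255.92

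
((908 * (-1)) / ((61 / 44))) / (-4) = 163.74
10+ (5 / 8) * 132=185 / 2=92.50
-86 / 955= -0.09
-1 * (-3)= 3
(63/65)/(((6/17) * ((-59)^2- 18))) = 357/450190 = 0.00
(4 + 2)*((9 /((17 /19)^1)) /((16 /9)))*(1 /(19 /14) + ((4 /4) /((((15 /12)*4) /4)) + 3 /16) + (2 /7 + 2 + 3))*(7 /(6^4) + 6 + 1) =290218017 /174080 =1667.15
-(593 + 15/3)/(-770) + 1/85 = 1032/1309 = 0.79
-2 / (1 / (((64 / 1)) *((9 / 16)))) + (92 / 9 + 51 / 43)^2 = 8708857 / 149769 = 58.15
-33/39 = -11/13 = -0.85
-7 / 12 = -0.58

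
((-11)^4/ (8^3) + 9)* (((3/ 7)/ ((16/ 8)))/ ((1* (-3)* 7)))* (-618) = 5947941/ 25088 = 237.08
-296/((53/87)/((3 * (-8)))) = 618048/53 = 11661.28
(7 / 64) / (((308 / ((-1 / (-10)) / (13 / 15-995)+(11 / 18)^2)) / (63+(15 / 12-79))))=-53214047 / 27210940416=-0.00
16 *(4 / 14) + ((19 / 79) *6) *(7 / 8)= 12905 / 2212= 5.83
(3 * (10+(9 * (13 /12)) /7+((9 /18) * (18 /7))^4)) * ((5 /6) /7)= 678305 /134456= 5.04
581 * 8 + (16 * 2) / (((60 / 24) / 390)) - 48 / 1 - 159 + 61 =9494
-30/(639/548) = -5480/213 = -25.73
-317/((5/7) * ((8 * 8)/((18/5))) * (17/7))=-139797/13600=-10.28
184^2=33856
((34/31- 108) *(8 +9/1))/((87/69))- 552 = -1792022/899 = -1993.35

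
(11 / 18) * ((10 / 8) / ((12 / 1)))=55 / 864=0.06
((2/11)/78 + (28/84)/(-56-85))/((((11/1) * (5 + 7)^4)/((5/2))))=-5/13797298944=-0.00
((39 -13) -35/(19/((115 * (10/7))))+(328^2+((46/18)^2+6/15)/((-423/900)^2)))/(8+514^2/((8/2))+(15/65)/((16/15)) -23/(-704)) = 3339695384030720/2055279216175893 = 1.62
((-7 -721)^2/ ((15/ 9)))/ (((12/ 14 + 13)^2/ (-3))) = -233722944/ 47045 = -4968.07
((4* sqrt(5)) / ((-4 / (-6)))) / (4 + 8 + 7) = 6* sqrt(5) / 19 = 0.71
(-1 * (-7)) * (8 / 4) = 14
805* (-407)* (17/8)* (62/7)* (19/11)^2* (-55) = 4047504925/4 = 1011876231.25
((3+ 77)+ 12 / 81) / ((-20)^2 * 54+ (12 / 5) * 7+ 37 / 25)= 54100 / 14592339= 0.00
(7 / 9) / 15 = 7 / 135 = 0.05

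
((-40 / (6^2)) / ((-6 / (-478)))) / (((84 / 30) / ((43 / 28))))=-48.55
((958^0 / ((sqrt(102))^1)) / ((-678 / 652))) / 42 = -163 * sqrt(102) / 726138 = -0.00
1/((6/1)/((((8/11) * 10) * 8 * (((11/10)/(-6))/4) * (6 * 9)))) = -24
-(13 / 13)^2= -1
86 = 86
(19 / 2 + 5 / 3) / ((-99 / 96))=-1072 / 99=-10.83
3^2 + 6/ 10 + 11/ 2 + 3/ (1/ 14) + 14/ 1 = 71.10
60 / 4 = 15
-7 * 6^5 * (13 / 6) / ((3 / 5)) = -196560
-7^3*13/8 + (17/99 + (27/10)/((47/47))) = -2195833/3960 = -554.50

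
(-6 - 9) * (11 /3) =-55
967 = 967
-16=-16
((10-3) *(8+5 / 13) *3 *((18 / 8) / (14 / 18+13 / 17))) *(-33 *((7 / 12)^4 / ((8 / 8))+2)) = -56338591617 / 3141632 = -17932.91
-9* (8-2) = -54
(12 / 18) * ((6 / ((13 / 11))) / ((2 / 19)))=418 / 13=32.15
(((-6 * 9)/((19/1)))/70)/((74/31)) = -837/49210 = -0.02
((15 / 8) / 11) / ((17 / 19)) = 285 / 1496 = 0.19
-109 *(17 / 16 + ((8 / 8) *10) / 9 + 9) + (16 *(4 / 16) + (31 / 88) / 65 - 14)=-126426457 / 102960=-1227.92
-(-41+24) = 17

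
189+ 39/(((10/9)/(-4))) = 243/5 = 48.60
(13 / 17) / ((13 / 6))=6 / 17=0.35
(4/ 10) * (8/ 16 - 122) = -243/ 5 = -48.60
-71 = -71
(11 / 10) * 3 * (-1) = -33 / 10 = -3.30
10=10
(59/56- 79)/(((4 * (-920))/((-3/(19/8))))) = -2619/97888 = -0.03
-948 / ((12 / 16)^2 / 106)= -535936 / 3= -178645.33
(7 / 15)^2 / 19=49 / 4275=0.01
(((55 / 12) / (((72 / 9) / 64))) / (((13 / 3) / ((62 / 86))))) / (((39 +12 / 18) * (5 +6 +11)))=465 / 66521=0.01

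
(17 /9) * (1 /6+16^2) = 26129 /54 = 483.87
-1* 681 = -681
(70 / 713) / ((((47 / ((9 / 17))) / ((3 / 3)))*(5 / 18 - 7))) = -11340 / 68932127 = -0.00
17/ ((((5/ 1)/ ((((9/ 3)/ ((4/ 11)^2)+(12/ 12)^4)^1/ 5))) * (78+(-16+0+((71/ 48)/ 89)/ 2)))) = 3440562/ 13244975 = 0.26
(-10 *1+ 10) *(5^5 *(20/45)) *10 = 0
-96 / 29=-3.31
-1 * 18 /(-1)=18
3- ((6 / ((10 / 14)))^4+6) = -3113571 / 625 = -4981.71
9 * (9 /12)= 27 /4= 6.75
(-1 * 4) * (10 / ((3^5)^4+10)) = -40 / 3486784411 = -0.00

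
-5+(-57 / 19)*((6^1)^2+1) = -116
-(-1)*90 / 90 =1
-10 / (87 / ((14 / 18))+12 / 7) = -14 / 159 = -0.09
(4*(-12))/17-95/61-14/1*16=-236831/1037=-228.38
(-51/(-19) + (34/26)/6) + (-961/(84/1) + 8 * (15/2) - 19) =224505/6916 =32.46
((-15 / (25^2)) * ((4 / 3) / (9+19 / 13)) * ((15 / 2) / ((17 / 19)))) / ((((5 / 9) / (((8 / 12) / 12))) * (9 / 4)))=-247 / 216750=-0.00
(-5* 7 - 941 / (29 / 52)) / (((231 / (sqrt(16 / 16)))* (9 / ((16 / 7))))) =-266384 / 140679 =-1.89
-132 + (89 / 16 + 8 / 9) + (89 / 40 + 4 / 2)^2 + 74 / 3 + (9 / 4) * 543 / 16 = -24019 / 3600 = -6.67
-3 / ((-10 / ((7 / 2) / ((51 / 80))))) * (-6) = -168 / 17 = -9.88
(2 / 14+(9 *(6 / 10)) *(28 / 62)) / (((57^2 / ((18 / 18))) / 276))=257692 / 1175055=0.22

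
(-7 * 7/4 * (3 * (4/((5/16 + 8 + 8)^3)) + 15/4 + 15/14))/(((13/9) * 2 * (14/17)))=-13609178249/547874496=-24.84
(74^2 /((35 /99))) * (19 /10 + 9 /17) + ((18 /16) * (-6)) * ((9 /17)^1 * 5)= 63940257 /1700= 37611.92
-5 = -5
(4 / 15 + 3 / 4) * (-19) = -1159 / 60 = -19.32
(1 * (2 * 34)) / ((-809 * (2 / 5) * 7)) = -170 / 5663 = -0.03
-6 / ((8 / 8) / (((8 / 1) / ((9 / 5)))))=-80 / 3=-26.67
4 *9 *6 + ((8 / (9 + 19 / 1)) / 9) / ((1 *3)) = 216.01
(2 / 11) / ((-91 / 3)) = -6 / 1001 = -0.01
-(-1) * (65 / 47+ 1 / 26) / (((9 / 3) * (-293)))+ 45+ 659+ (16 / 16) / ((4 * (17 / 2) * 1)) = 2142631854 / 3043391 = 704.03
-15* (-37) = 555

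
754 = 754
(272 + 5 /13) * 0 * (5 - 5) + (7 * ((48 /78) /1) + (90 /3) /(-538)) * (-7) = -29.76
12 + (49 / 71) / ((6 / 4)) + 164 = 176.46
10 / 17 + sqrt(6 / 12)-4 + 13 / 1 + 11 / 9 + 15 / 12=sqrt(2) / 2 + 7381 / 612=12.77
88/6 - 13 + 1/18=31/18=1.72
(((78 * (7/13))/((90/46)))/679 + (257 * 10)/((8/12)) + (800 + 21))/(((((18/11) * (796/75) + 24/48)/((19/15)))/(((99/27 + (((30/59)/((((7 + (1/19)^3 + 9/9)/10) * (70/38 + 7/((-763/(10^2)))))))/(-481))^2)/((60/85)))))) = 1751636312154415757385741769176317/1017239177214604278973205591697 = 1721.95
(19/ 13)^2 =361/ 169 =2.14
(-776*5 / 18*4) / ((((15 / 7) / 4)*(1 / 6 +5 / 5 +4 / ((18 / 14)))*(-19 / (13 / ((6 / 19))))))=80704 / 99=815.19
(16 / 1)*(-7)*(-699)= 78288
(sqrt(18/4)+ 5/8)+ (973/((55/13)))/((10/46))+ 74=3 * sqrt(2)/2+ 2491591/2200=1134.66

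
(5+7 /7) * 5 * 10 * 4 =1200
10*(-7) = -70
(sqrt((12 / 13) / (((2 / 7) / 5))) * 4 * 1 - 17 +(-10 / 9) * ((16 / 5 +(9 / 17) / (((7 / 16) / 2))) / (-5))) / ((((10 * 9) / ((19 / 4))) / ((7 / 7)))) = -1602593 / 1927800 +19 * sqrt(2730) / 1170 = 0.02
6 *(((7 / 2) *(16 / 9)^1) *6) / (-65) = -224 / 65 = -3.45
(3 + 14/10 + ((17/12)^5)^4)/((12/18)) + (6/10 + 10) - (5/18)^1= 20537409495034066486492229/12779199974824917073920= 1607.10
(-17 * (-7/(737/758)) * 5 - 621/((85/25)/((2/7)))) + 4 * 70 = 73650260/87703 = 839.77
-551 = -551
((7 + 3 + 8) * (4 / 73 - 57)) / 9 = -8314 / 73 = -113.89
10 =10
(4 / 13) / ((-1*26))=-2 / 169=-0.01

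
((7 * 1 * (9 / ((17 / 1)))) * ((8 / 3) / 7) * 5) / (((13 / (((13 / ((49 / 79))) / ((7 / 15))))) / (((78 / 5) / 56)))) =6.79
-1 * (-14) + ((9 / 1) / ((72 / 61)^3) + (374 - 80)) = 13000357 / 41472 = 313.47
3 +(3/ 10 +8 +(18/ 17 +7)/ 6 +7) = 19.64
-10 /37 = -0.27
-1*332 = -332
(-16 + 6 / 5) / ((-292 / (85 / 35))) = 629 / 5110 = 0.12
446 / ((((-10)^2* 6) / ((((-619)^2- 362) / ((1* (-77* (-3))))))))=1231.81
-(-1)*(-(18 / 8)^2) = -81 / 16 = -5.06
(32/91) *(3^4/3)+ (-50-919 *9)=-8311.51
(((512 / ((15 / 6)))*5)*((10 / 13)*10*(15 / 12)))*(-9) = -1152000 / 13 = -88615.38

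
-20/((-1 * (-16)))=-5/4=-1.25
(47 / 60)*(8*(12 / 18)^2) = 376 / 135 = 2.79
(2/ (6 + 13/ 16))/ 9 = 32/ 981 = 0.03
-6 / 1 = -6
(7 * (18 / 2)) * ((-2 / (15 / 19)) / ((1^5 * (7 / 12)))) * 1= -1368 / 5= -273.60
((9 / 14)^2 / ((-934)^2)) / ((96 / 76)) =513 / 1367854208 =0.00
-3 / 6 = -1 / 2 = -0.50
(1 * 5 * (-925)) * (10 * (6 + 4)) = -462500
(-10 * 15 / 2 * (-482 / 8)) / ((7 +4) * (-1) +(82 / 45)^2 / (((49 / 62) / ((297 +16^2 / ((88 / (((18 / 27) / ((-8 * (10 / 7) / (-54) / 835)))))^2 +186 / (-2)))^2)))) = 2346377684760220412742616875 / 188881606904721169762221911668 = 0.01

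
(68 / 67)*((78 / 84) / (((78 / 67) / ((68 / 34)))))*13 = 442 / 21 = 21.05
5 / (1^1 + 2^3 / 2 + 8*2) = 5 / 21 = 0.24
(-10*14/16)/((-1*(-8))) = -35/32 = -1.09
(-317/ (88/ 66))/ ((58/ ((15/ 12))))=-4755/ 928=-5.12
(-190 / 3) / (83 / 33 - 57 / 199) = -207955 / 7318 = -28.42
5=5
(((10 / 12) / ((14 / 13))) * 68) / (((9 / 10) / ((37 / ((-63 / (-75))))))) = 10221250 / 3969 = 2575.27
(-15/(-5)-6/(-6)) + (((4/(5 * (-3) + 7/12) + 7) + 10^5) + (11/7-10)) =121102778/1211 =100002.29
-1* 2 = -2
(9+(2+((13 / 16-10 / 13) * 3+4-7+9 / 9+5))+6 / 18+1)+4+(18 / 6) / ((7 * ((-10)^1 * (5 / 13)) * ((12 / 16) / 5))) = 408851 / 21840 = 18.72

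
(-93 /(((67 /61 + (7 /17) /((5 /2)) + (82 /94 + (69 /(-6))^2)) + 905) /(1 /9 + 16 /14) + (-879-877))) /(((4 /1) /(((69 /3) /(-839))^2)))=947135970285 /50256818489715659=0.00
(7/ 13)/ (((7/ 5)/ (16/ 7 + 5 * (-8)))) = -1320/ 91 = -14.51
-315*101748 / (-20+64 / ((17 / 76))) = -45405045 / 377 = -120437.79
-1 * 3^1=-3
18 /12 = 3 /2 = 1.50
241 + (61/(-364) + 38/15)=1328777/5460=243.37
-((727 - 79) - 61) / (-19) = 587 / 19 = 30.89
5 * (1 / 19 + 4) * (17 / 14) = 24.61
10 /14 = 5 /7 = 0.71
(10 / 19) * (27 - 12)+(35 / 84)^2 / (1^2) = 22075 / 2736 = 8.07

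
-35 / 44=-0.80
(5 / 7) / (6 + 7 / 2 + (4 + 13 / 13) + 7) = 0.03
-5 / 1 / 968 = -5 / 968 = -0.01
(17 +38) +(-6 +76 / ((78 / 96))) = 1853 / 13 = 142.54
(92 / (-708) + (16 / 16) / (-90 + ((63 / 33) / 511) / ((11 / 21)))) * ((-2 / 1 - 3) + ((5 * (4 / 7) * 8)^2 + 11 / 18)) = -3659544361 / 50079141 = -73.08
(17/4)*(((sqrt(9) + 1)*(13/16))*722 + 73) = 82263/8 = 10282.88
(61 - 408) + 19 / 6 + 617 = 1639 / 6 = 273.17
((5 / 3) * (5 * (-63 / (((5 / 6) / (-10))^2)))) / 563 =-75600 / 563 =-134.28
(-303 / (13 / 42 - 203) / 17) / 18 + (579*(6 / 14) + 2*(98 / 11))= 2963795798 / 11143517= 265.97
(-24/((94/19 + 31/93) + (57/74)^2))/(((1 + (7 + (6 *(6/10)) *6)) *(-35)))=50616/12834283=0.00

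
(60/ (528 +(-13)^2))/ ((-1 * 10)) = -6/ 697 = -0.01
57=57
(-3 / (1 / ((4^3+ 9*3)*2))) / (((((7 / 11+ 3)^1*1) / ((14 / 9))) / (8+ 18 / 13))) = -32879 / 15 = -2191.93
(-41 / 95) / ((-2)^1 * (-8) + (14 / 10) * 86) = -41 / 12958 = -0.00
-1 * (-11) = 11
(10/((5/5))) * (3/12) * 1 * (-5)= -25/2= -12.50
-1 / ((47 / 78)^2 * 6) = -1014 / 2209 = -0.46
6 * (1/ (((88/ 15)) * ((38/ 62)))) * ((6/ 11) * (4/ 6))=1395/ 2299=0.61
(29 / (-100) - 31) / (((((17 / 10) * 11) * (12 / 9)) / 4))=-9387 / 1870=-5.02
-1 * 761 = -761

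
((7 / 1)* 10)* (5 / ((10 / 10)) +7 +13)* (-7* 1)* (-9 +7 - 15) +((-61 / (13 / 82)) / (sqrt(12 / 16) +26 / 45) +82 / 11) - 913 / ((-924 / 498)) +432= 108870553185 / 519134 - 20258100* sqrt(3) / 43823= 208915.03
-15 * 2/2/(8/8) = -15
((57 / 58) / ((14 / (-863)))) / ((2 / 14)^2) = -344337 / 116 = -2968.42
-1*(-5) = 5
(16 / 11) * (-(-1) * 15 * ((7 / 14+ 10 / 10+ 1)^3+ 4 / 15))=3814 / 11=346.73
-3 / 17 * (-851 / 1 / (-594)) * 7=-5957 / 3366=-1.77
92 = 92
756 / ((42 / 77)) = 1386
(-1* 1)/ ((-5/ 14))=14/ 5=2.80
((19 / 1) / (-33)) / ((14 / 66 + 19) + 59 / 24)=-152 / 5721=-0.03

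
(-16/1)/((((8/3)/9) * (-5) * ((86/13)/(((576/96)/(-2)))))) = -1053/215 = -4.90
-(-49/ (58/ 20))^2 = -240100/ 841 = -285.49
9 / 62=0.15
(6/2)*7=21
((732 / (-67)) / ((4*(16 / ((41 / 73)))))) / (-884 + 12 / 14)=52521 / 483778592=0.00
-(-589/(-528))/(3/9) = -589/176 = -3.35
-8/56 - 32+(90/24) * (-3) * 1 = -1215/28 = -43.39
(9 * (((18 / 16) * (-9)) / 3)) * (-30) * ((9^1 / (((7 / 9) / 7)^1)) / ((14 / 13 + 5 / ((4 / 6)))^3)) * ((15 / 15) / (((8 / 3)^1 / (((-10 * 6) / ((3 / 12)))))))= -116757587700 / 11089567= -10528.60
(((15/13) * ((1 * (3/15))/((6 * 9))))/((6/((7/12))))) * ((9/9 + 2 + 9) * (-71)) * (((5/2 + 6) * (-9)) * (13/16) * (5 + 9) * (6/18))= 59143/576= 102.68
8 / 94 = 4 / 47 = 0.09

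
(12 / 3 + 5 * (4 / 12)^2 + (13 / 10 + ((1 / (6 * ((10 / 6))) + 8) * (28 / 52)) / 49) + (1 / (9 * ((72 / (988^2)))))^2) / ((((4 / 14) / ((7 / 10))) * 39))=47419653774269 / 332642700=142554.32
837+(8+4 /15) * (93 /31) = 4309 /5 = 861.80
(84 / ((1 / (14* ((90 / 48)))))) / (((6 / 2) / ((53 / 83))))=38955 / 83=469.34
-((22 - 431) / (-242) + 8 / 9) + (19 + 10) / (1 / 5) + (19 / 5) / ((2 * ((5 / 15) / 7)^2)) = 5337848 / 5445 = 980.32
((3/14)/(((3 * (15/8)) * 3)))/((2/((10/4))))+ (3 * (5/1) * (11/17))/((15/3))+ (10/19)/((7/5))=6782/2907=2.33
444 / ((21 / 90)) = 13320 / 7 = 1902.86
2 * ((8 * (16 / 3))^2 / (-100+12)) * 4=-165.49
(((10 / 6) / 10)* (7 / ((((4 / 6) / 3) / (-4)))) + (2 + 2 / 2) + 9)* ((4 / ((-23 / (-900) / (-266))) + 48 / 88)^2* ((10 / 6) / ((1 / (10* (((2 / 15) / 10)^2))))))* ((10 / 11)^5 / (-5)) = 59175371576236800 / 10308713459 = 5740325.58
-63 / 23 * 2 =-126 / 23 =-5.48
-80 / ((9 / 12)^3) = -5120 / 27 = -189.63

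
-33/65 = -0.51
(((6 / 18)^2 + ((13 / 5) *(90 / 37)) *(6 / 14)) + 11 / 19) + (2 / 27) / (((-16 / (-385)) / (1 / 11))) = 3786731 / 1062936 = 3.56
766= 766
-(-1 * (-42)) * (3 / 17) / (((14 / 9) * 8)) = -81 / 136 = -0.60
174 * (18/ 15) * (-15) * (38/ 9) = -13224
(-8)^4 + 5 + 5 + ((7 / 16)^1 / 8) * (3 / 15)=2627847 / 640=4106.01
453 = 453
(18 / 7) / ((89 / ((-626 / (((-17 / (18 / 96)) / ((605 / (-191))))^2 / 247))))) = -2292118460775 / 420370854848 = -5.45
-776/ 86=-388/ 43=-9.02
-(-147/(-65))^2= -21609/4225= -5.11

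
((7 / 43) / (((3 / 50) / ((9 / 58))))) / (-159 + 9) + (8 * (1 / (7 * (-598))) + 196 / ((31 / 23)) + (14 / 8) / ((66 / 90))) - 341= -687788523621 / 3560000444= -193.20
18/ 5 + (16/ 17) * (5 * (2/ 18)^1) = 3154/ 765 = 4.12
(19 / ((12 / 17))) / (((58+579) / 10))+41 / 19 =187387 / 72618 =2.58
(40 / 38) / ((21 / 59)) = 1180 / 399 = 2.96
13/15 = 0.87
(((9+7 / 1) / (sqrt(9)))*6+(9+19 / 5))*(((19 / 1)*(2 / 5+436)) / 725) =9286592 / 18125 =512.36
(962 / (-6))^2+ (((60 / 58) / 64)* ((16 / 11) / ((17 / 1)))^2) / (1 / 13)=234623435501 / 9126909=25706.78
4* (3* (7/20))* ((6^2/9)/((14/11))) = 66/5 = 13.20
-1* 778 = -778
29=29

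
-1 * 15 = -15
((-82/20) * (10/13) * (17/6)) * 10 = -3485/39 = -89.36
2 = 2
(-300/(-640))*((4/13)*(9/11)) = 135/1144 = 0.12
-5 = -5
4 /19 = 0.21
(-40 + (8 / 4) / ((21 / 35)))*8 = -880 / 3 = -293.33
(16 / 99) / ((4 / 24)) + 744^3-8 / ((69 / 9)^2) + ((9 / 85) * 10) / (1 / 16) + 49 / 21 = 122218615904357 / 296769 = 411830804.11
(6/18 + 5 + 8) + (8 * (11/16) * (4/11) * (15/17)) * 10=1580/51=30.98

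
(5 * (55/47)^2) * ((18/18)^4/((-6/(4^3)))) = -484000/6627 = -73.03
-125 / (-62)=125 / 62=2.02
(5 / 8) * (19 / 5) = 19 / 8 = 2.38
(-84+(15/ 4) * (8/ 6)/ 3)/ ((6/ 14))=-1729/ 9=-192.11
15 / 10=3 / 2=1.50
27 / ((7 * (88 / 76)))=513 / 154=3.33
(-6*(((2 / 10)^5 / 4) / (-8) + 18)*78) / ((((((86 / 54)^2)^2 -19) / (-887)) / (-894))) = 44375608889549654067 / 83482225000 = 531557572.76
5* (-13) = -65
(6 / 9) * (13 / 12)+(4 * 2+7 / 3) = 199 / 18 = 11.06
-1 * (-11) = 11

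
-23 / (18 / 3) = -23 / 6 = -3.83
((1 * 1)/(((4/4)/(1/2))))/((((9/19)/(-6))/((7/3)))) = -133/9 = -14.78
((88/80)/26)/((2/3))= 33/520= 0.06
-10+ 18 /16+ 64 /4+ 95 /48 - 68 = -2827 /48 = -58.90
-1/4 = -0.25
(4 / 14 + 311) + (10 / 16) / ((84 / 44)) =52351 / 168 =311.61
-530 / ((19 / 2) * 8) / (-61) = 265 / 2318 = 0.11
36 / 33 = 12 / 11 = 1.09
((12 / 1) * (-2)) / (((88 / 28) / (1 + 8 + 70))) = -6636 / 11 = -603.27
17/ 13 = 1.31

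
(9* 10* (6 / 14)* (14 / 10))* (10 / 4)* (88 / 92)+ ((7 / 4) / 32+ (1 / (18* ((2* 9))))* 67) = 30855313 / 238464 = 129.39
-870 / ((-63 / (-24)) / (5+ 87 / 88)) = -152830 / 77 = -1984.81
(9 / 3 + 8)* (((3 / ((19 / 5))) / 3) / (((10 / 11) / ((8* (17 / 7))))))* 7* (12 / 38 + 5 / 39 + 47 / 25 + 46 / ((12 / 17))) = 10287176306 / 351975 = 29227.01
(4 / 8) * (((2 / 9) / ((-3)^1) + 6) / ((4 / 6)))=40 / 9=4.44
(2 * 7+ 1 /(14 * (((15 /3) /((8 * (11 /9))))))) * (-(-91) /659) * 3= 57902 /9885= 5.86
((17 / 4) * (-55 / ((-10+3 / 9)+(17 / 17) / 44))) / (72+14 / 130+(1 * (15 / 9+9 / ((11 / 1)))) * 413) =66183975 / 2999138353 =0.02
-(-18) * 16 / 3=96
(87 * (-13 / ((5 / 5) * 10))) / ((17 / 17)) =-1131 / 10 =-113.10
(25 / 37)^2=625 / 1369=0.46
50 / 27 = 1.85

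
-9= -9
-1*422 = -422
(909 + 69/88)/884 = 80061/77792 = 1.03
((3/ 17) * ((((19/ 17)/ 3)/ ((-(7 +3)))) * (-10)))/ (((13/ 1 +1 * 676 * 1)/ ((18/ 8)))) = 171/ 796484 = 0.00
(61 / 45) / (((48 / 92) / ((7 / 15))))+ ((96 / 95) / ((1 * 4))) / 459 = 1.21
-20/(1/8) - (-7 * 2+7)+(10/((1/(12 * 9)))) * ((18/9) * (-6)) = -13113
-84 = -84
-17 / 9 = -1.89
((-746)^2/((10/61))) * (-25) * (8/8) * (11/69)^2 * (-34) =349149790660/4761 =73335389.76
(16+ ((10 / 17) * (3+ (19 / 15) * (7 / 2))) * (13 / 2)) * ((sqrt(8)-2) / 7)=-4531 / 357+ 4531 * sqrt(2) / 357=5.26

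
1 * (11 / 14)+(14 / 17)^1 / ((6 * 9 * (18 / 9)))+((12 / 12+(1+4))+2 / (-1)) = 15401 / 3213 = 4.79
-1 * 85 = -85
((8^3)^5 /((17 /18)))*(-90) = -56998682783907840 /17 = -3352863693171049.41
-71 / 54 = -1.31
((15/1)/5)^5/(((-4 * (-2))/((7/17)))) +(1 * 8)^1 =20.51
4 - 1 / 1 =3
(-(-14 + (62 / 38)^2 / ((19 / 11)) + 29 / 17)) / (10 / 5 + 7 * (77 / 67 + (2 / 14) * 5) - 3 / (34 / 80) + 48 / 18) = 1211628 / 1200325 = 1.01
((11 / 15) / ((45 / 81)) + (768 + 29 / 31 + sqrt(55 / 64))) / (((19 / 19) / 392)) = 49 * sqrt(55) + 234003616 / 775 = 302303.54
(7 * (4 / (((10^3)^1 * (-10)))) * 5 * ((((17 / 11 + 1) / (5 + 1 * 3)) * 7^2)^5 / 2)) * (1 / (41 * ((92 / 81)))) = -138.47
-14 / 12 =-7 / 6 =-1.17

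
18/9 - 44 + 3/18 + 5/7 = -41.12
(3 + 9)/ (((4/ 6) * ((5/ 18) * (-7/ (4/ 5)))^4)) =483729408/ 937890625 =0.52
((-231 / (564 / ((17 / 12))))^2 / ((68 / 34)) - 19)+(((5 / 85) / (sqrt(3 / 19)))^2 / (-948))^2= -899268359750354095 / 47752989360726528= -18.83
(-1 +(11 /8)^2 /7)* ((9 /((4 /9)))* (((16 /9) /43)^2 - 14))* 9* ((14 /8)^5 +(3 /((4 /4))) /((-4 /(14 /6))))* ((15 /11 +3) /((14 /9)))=16242601158225 /212058112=76595.05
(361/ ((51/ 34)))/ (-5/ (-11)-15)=-3971/ 240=-16.55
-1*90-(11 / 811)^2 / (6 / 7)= -355170187 / 3946326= -90.00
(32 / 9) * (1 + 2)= 32 / 3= 10.67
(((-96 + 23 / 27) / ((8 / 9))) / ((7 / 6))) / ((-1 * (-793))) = -367 / 3172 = -0.12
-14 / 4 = -7 / 2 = -3.50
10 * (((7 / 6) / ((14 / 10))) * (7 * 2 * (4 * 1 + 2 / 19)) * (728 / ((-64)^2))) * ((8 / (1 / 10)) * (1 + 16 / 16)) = 13620.07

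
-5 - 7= -12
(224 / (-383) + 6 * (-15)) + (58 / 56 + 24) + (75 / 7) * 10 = 446051 / 10724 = 41.59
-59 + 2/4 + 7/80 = -4673/80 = -58.41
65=65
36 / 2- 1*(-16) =34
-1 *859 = -859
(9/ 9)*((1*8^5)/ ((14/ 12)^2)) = 1179648/ 49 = 24074.45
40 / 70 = 4 / 7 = 0.57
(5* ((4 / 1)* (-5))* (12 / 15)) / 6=-40 / 3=-13.33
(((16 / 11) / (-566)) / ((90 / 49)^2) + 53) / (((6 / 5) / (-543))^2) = 10945382055403 / 1008612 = 10851925.27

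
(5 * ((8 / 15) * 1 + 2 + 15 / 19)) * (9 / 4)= 2841 / 76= 37.38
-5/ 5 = -1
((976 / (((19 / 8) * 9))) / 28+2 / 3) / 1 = 2.30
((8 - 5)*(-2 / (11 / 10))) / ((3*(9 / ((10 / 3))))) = -200 / 297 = -0.67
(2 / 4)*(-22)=-11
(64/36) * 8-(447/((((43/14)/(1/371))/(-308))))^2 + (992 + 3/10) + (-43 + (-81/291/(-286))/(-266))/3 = -23465999795955058543/1724727818153340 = -13605.62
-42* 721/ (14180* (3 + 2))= -15141/ 35450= -0.43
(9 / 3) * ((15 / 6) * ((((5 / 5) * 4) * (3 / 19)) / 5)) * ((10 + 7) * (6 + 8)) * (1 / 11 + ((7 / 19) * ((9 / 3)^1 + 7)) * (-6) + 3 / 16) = -78171219 / 15884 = -4921.38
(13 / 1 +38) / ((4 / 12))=153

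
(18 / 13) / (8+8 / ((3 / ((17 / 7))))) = 189 / 1976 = 0.10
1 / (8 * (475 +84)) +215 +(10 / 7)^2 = 217.04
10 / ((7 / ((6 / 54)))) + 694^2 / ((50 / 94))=1426124446 / 1575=905475.84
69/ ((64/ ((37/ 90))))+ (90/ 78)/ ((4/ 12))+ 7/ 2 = 184823/ 24960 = 7.40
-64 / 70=-0.91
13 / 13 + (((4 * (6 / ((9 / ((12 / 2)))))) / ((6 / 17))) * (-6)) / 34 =-7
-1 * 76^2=-5776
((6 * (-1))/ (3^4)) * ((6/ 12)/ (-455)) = 1/ 12285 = 0.00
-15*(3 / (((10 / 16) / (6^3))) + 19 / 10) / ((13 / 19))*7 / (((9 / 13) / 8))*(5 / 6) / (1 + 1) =-6907355 / 9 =-767483.89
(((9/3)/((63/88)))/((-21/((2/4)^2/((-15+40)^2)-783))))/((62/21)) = 21532489/406875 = 52.92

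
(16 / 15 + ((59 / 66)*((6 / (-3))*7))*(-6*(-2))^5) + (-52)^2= -3111465.12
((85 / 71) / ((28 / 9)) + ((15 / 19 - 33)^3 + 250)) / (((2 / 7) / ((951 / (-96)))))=143371820009093 / 124669184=1150018.12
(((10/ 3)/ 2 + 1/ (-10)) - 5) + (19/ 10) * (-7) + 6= -161/ 15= -10.73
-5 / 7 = -0.71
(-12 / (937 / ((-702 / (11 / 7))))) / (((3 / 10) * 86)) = 0.22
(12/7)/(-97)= -12/679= -0.02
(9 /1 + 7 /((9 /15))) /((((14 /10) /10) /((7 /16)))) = 775 /12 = 64.58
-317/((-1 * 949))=317/949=0.33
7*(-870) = -6090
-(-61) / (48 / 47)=2867 / 48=59.73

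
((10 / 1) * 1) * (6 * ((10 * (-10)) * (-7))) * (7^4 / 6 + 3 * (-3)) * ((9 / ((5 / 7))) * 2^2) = 828021600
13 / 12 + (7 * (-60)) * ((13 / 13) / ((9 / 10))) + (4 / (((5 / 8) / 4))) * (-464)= -12343.98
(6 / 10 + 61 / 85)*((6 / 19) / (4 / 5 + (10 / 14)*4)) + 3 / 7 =4905 / 9044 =0.54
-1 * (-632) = 632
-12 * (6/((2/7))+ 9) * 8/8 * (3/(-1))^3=9720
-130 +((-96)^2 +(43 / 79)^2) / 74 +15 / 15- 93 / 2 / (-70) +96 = 80566543 / 873740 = 92.21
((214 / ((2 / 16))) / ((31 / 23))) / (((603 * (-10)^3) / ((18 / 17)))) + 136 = 600243156 / 4413625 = 136.00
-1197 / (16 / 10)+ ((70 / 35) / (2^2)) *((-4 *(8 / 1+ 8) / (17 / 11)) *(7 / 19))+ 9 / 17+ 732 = -60011 / 2584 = -23.22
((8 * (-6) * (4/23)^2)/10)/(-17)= 384/44965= 0.01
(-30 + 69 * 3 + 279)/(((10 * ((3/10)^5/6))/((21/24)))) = 2660000/27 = 98518.52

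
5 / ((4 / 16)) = 20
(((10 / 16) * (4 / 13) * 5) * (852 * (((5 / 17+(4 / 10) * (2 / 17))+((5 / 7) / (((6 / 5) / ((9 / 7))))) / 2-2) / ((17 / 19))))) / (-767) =430216335 / 282398662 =1.52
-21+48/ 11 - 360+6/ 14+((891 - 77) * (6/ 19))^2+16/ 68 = 31046508476/ 472549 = 65700.08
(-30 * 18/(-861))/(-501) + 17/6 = 814433/287574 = 2.83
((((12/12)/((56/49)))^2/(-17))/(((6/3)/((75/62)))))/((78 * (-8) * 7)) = 175/28061696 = 0.00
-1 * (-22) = 22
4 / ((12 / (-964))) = -964 / 3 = -321.33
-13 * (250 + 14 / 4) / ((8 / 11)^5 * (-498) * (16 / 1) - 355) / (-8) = -1061487141 / 5092296464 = -0.21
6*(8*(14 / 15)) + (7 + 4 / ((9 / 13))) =2591 / 45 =57.58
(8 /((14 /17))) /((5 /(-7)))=-68 /5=-13.60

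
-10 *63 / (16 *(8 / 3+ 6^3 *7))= -945 / 36352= -0.03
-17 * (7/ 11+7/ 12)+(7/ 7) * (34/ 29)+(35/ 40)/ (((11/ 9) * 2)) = -294059/ 15312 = -19.20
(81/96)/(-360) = -3/1280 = -0.00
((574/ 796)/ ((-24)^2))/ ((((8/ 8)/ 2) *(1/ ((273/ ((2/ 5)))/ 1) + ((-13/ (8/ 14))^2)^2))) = 522340/ 55882078899369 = 0.00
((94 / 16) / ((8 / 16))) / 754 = 47 / 3016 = 0.02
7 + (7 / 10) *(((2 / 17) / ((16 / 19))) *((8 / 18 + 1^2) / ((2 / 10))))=7.71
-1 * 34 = -34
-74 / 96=-37 / 48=-0.77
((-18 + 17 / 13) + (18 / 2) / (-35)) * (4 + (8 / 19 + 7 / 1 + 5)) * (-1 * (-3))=-555264 / 665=-834.98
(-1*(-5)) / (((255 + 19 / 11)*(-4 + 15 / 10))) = -11 / 1412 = -0.01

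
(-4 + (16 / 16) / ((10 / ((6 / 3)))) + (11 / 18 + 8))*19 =8227 / 90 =91.41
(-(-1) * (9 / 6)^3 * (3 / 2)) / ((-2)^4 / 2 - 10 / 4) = 81 / 88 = 0.92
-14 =-14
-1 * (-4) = 4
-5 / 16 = -0.31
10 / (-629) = -10 / 629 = -0.02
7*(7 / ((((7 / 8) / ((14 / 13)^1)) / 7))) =5488 / 13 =422.15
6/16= 3/8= 0.38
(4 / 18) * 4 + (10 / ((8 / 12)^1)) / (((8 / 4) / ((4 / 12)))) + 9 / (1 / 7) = 1195 / 18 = 66.39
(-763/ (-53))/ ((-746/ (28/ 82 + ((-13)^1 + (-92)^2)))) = -264383315/ 1621058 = -163.09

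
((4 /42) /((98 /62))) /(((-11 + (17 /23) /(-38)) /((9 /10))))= -0.00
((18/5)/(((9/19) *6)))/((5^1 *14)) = 19/1050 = 0.02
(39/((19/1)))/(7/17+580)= 17/4807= 0.00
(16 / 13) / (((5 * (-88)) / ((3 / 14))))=-3 / 5005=-0.00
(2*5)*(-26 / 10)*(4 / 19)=-104 / 19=-5.47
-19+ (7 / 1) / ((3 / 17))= 62 / 3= 20.67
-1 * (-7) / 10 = 0.70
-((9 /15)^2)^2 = -81 /625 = -0.13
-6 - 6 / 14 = -45 / 7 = -6.43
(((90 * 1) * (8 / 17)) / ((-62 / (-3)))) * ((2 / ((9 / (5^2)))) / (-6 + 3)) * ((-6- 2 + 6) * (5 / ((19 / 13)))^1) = 260000 / 10013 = 25.97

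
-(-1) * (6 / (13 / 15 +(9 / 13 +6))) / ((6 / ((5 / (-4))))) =-975 / 5896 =-0.17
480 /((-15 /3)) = -96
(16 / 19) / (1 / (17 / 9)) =272 / 171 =1.59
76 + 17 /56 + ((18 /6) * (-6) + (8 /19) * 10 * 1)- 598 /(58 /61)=-17477361 /30856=-566.42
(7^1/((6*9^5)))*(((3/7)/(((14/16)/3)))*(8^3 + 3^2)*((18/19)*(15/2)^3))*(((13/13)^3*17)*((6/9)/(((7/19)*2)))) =92.98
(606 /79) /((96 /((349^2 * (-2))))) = -19465.03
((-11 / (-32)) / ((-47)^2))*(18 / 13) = 0.00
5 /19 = 0.26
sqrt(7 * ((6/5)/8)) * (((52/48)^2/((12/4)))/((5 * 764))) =0.00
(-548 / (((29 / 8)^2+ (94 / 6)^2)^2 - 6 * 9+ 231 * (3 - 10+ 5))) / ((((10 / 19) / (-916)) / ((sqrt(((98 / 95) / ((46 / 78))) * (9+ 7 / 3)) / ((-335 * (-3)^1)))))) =388595515392 * sqrt(482885) / 4240334374308625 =0.06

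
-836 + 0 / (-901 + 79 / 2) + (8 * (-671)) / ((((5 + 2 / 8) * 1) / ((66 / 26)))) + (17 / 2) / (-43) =-26856595 / 7826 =-3431.71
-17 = -17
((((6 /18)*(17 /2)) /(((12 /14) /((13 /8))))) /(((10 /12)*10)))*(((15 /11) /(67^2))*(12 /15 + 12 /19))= 26299 /93820100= 0.00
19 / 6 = 3.17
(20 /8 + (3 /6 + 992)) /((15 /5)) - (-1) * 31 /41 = 40888 /123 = 332.42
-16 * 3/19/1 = -48/19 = -2.53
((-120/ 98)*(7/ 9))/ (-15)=4/ 63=0.06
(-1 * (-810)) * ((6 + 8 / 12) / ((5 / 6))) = 6480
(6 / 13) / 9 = 0.05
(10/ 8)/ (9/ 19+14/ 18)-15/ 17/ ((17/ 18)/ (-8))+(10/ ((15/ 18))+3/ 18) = 15317681/ 742152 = 20.64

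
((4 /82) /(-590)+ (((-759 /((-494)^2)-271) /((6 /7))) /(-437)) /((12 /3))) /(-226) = -5596719262907 /6996178610640960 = -0.00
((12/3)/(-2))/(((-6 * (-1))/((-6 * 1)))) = 2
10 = 10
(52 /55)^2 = 2704 /3025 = 0.89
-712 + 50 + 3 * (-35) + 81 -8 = -694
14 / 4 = 7 / 2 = 3.50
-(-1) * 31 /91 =31 /91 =0.34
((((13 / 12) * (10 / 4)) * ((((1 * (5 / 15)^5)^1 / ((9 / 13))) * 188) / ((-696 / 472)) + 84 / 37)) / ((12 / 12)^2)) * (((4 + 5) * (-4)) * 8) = -2768309440 / 2346651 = -1179.69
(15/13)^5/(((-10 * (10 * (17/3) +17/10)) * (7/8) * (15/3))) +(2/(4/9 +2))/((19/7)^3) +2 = 2.04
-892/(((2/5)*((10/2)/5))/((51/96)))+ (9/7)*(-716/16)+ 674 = -63641/112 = -568.22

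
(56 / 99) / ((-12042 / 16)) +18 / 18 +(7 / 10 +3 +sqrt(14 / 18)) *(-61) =-278.50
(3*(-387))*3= -3483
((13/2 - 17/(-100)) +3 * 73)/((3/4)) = 22567/75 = 300.89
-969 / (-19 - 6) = 969 / 25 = 38.76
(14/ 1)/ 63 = 2/ 9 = 0.22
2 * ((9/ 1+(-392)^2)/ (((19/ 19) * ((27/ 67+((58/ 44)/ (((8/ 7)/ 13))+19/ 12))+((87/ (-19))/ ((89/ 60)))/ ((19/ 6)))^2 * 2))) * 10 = 1985223635817180028807680/ 330953917138360487689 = 5998.49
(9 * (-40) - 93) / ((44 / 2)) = -453 / 22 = -20.59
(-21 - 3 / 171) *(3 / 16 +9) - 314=-77079 / 152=-507.10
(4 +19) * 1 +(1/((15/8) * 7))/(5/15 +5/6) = 5651/245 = 23.07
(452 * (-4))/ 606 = -904/ 303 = -2.98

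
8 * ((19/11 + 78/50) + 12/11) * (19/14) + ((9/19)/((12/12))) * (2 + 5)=265693/5225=50.85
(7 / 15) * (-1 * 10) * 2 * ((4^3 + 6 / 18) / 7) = -772 / 9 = -85.78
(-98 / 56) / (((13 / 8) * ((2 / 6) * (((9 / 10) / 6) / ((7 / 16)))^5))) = -367653125 / 539136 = -681.93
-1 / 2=-0.50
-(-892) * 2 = 1784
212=212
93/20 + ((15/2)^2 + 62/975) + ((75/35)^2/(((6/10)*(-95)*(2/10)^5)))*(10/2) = -2174479901/1815450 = -1197.76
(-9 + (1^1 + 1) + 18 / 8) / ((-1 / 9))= 171 / 4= 42.75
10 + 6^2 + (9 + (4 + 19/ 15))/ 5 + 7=4189/ 75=55.85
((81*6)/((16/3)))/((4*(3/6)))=729/16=45.56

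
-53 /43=-1.23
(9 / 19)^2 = 0.22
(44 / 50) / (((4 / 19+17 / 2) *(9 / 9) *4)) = 209 / 8275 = 0.03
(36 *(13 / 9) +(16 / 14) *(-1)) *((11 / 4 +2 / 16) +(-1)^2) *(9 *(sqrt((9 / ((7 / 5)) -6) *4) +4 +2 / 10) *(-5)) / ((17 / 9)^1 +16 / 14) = -4693059 / 382 -1117395 *sqrt(21) / 1337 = -16115.37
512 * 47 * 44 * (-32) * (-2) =67764224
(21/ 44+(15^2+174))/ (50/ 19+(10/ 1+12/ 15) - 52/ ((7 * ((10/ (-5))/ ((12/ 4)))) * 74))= 432482085/ 14704316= 29.41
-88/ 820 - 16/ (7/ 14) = -6582/ 205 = -32.11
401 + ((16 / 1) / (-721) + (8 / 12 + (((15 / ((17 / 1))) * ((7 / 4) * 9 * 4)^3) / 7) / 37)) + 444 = 2309489986 / 1360527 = 1697.50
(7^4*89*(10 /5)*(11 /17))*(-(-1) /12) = 23044.89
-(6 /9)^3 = -0.30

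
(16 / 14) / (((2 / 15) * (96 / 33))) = 165 / 56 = 2.95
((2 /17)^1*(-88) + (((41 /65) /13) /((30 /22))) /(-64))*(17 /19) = -142778867 /15412800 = -9.26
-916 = -916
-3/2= -1.50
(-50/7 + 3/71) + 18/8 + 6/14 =-8791/1988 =-4.42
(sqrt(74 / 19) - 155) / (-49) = 3.12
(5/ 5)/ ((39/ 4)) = 4/ 39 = 0.10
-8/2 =-4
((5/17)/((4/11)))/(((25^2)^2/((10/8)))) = 11/4250000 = 0.00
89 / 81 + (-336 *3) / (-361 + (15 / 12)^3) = 7270603 / 1861299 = 3.91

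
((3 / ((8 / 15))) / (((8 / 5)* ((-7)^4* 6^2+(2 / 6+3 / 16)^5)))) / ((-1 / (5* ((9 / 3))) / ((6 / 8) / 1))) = -10077696000 / 22024245543673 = -0.00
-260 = -260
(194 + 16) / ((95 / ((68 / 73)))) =2856 / 1387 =2.06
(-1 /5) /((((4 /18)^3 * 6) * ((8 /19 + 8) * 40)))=-4617 /512000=-0.01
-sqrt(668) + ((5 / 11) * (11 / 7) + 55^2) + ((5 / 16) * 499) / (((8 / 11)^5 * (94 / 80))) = 79302245135 / 21561344 - 2 * sqrt(167) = 3652.14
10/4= 5/2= 2.50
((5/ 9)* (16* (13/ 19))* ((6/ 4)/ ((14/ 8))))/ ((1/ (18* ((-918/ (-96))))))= 119340/ 133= 897.29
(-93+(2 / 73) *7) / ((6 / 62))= -210025 / 219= -959.02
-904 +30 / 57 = -17166 / 19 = -903.47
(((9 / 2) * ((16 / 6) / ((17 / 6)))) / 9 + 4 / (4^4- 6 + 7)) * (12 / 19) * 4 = 101952 / 83011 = 1.23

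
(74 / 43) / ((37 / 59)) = 2.74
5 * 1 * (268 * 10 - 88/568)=951345/71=13399.23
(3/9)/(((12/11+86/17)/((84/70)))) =187/2875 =0.07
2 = 2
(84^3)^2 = 351298031616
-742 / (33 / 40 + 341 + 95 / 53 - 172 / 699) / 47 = -1099554960 / 23915253977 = -0.05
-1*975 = -975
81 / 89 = 0.91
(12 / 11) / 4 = 3 / 11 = 0.27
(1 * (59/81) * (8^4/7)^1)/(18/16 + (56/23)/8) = 44466176/149121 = 298.19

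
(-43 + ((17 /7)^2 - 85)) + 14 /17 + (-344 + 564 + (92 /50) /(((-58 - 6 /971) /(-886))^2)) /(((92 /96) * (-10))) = -89759088387383061 /474842789274875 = -189.03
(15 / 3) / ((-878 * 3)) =-5 / 2634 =-0.00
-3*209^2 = -131043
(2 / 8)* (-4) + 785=784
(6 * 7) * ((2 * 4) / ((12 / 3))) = 84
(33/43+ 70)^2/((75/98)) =6543.83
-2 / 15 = -0.13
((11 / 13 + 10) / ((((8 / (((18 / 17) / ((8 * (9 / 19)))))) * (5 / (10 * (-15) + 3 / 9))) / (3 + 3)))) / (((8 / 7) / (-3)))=178.59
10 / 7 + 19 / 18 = 2.48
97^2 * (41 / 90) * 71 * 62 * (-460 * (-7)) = 546805954436 / 9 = 60756217159.56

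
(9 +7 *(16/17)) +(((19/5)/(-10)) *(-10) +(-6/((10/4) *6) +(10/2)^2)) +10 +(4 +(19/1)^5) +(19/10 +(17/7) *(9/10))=1473315839/595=2476161.07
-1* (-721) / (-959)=-103 / 137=-0.75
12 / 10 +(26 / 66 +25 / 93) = 3176 / 1705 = 1.86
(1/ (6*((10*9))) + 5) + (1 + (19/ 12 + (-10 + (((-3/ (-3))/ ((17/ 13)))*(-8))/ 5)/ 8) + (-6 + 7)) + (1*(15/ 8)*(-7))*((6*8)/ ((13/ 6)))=-33843271/ 119340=-283.59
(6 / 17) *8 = 48 / 17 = 2.82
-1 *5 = -5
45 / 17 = 2.65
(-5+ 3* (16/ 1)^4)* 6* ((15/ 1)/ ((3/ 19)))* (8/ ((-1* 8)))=-112063710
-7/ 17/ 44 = -7/ 748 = -0.01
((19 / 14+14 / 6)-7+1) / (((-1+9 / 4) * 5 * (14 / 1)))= -97 / 3675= -0.03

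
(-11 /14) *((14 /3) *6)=-22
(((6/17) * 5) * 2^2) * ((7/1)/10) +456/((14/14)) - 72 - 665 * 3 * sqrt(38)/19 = 6612/17 - 105 * sqrt(38) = -258.32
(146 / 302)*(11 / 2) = 803 / 302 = 2.66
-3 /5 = -0.60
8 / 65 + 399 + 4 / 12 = 77894 / 195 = 399.46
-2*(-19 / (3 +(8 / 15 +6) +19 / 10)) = 1140 / 343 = 3.32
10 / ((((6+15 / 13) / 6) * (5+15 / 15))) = 130 / 93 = 1.40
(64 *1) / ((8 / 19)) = 152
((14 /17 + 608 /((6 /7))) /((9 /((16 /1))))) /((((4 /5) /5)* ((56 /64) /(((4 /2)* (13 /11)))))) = 107619200 /5049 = 21314.95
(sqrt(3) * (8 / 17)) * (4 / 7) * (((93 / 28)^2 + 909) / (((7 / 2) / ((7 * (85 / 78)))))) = 184950 * sqrt(3) / 343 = 933.94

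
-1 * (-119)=119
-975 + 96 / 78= -973.77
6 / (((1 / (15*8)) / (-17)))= -12240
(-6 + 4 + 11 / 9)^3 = -343 / 729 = -0.47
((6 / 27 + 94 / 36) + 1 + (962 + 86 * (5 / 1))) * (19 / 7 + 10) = 745375 / 42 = 17747.02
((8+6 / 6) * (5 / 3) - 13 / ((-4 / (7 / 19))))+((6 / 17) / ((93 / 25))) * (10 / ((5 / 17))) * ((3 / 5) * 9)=79201 / 2356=33.62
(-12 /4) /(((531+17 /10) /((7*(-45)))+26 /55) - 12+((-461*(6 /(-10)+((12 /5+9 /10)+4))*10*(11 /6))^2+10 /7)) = -23100 /24690225094699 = -0.00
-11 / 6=-1.83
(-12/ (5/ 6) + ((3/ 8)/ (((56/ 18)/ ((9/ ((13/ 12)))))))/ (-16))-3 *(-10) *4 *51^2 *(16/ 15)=19388884419/ 58240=332913.54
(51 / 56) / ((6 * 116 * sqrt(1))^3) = 0.00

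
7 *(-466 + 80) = -2702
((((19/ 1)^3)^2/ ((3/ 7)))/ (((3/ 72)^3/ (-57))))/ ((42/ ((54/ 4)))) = -27802986569856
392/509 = 0.77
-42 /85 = -0.49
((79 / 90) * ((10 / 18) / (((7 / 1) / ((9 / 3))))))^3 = 493039 / 54010152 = 0.01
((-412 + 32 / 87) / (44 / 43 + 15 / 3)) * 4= -879952 / 3219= -273.36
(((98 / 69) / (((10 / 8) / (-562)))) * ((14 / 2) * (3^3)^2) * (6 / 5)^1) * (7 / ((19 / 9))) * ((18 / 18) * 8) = -1133205002496 / 10925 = -103725858.35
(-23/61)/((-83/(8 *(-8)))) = -1472/5063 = -0.29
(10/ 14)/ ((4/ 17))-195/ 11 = -4525/ 308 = -14.69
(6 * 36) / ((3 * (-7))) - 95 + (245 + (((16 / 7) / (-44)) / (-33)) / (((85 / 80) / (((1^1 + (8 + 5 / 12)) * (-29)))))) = 18053282 / 129591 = 139.31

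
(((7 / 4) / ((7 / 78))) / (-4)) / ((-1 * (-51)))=-13 / 136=-0.10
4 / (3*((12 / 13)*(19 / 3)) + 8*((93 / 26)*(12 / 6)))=13 / 243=0.05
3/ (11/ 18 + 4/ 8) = 27/ 10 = 2.70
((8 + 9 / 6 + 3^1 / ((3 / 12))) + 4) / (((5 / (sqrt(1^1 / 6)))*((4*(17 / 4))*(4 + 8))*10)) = sqrt(6) / 2400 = 0.00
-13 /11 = -1.18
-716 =-716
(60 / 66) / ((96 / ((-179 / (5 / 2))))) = -0.68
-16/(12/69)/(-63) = 92/63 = 1.46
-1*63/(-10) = 63/10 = 6.30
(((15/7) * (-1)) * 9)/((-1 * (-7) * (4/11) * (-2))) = 3.79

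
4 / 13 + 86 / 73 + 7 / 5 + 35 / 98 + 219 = 14763597 / 66430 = 222.24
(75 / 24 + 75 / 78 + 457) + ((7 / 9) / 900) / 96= 4661031691 / 10108800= 461.09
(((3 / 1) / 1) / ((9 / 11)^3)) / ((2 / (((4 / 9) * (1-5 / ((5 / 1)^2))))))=0.97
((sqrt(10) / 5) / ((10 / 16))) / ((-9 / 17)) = -136*sqrt(10) / 225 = -1.91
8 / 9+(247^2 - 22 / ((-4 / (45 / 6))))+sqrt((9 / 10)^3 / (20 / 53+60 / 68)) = 27 * sqrt(409054) / 22700+2197841 / 36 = 61051.90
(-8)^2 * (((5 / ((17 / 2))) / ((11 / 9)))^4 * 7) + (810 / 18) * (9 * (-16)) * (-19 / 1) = 150584341198320 / 1222830961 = 123144.04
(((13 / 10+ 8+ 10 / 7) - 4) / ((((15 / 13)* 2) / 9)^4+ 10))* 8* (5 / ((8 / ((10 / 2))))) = 1089630711 / 64804348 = 16.81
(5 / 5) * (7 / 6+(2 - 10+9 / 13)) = -6.14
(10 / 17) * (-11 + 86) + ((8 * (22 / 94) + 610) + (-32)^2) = 1342312 / 799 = 1679.99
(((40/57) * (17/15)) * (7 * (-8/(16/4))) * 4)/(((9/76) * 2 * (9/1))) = -15232/729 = -20.89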